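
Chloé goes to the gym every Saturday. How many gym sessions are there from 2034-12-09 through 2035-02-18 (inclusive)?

2034-12-09 is a Saturday.
From 2034-12-09 to 2035-02-18 is 72 days inclusive.
72 = 7 × 10 + 2, so there are 10 full weeks plus 2 extra days.
Each full week contributes one Saturday: 10 so far.
The 2 extra days are Sat, Sun — 1 of them qualifies.
Total: 10 + 1 = 11.

11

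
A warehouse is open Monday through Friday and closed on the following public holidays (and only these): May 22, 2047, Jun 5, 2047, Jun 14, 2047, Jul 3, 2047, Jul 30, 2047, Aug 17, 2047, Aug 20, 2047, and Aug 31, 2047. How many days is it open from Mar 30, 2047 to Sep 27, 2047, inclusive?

Mar 30, 2047 is a Saturday.
The range spans 182 days (inclusive of both endpoints).
182 = 7 × 26, so the span is exactly 26 full weeks.
Each full week contributes 5 weekdays (Mon–Fri): 26 × 5 = 130.
Total: 130.
Holidays: May 22, 2047 (Wed); Jun 5, 2047 (Wed); Jun 14, 2047 (Fri); Jul 3, 2047 (Wed); Jul 30, 2047 (Tue); Aug 17, 2047 (Sat); Aug 20, 2047 (Tue); Aug 31, 2047 (Sat).
6 of the 8 holidays fall on weekdays; the rest are weekends and were already excluded.
Business days: 130 − 6 = 124.

124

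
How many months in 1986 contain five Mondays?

4

A month has five Mondays exactly when Monday falls within its first (length − 28) days.
Jan: 31 days, starts Wed → 5 of Wed, Thu, Fri
Feb: 28 days, starts Sat → 5 of (none)
Mar: 31 days, starts Sat → 5 of Sat, Sun, Mon ✓
Apr: 30 days, starts Tue → 5 of Tue, Wed
May: 31 days, starts Thu → 5 of Thu, Fri, Sat
Jun: 30 days, starts Sun → 5 of Sun, Mon ✓
Jul: 31 days, starts Tue → 5 of Tue, Wed, Thu
Aug: 31 days, starts Fri → 5 of Fri, Sat, Sun
Sep: 30 days, starts Mon → 5 of Mon, Tue ✓
Oct: 31 days, starts Wed → 5 of Wed, Thu, Fri
Nov: 30 days, starts Sat → 5 of Sat, Sun
Dec: 31 days, starts Mon → 5 of Mon, Tue, Wed ✓
Months with five Mondays: Mar, Jun, Sep, Dec.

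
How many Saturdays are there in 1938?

1 January 1938 is a Saturday.
From 1 January 1938 to 31 December 1938 is 365 days inclusive.
365 = 7 × 52 + 1, so there are 52 full weeks plus 1 extra day.
Each full week contributes one Saturday: 52 so far.
The 1 extra day is Sat — 1 of them qualifies.
Total: 52 + 1 = 53.

53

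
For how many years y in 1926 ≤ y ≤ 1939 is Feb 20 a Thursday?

Day of week of February 20 in each year:
1926: Sat, 1927: Sun, 1928: Mon, 1929: Wed, 1930: Thu ✓, 1931: Fri, 1932: Sat, 1933: Mon, 1934: Tue, 1935: Wed, 1936: Thu ✓, 1937: Sat, 1938: Sun, 1939: Mon
Thursdays: 1930, 1936.

2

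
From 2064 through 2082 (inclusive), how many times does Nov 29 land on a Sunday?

4

Day of week of November 29 in each year:
2064: Sat, 2065: Sun ✓, 2066: Mon, 2067: Tue, 2068: Thu, 2069: Fri, 2070: Sat, 2071: Sun ✓, 2072: Tue, 2073: Wed, 2074: Thu, 2075: Fri, 2076: Sun ✓, 2077: Mon, 2078: Tue, 2079: Wed, 2080: Fri, 2081: Sat, 2082: Sun ✓
Sundays: 2065, 2071, 2076, 2082.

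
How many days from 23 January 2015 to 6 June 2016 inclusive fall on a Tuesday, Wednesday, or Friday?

23 January 2015 is a Friday.
From 23 January 2015 to 6 June 2016 is 501 days inclusive.
501 = 7 × 71 + 4, so there are 71 full weeks plus 4 extra days.
Each full week contributes 3 days from the set (Tue, Wed, Fri): 71 × 3 = 213.
The 4 extra days are Friday, Saturday, Sunday, Monday — 1 of them qualifies.
Total: 213 + 1 = 214.

214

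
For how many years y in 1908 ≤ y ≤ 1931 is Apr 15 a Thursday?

4

Day of week of April 15 in each year:
1908: Wed, 1909: Thu ✓, 1910: Fri, 1911: Sat, 1912: Mon, 1913: Tue, 1914: Wed, 1915: Thu ✓, 1916: Sat, 1917: Sun, 1918: Mon, 1919: Tue, 1920: Thu ✓, 1921: Fri, 1922: Sat, 1923: Sun, 1924: Tue, 1925: Wed, 1926: Thu ✓, 1927: Fri, 1928: Sun, 1929: Mon, 1930: Tue, 1931: Wed
Thursdays: 1909, 1915, 1920, 1926.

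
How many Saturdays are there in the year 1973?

Jan 1, 1973 is a Monday.
The range spans 365 days (inclusive of both endpoints).
365 = 7 × 52 + 1, so there are 52 full weeks plus 1 extra day.
Each full week contributes one Saturday: 52 so far.
The 1 extra day is Mon — none qualify.
Total: 52 + 0 = 52.

52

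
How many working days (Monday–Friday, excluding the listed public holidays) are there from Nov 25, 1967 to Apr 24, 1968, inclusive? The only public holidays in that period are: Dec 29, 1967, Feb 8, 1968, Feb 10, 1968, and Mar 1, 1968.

105

Nov 25, 1967 is a Saturday.
The range spans 152 days (inclusive of both endpoints).
152 = 7 × 21 + 5, so there are 21 full weeks plus 5 extra days.
Each full week contributes 5 weekdays (Mon–Fri): 21 × 5 = 105.
The 5 extra days are Saturday, Sunday, Monday, Tuesday, Wednesday — 3 of them qualify.
Total: 105 + 3 = 108.
Holidays: Dec 29, 1967 (Fri); Feb 8, 1968 (Thu); Feb 10, 1968 (Sat); Mar 1, 1968 (Fri).
3 of the 4 holidays fall on weekdays; the rest are weekends and were already excluded.
Business days: 108 − 3 = 105.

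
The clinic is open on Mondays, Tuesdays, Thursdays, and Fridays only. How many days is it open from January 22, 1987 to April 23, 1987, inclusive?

53

January 22, 1987 is a Thursday.
The range spans 92 days (inclusive of both endpoints).
92 = 7 × 13 + 1, so there are 13 full weeks plus 1 extra day.
Each full week contributes 4 days from the set (Mon, Tue, Thu, Fri): 13 × 4 = 52.
The 1 extra day is Thursday — 1 of them qualifies.
Total: 52 + 1 = 53.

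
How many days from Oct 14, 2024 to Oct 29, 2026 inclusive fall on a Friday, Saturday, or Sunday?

318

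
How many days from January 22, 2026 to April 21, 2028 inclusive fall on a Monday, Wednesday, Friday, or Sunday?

January 22, 2026 is a Thursday.
From January 22, 2026 to April 21, 2028 is 821 days inclusive.
821 = 7 × 117 + 2, so there are 117 full weeks plus 2 extra days.
Each full week contributes 4 days from the set (Mon, Wed, Fri, Sun): 117 × 4 = 468.
The 2 extra days are Thu, Fri — 1 of them qualifies.
Total: 468 + 1 = 469.

469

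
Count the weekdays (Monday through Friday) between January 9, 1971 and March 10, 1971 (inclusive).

43 weekdays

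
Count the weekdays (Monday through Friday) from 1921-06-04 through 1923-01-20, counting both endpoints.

1921-06-04 is a Saturday.
From 1921-06-04 to 1923-01-20 is 596 days inclusive.
596 = 7 × 85 + 1, so there are 85 full weeks plus 1 extra day.
Each full week contributes 5 weekdays (Mon–Fri): 85 × 5 = 425.
The 1 extra day is Sat — none qualify.
Total: 425 + 0 = 425.

425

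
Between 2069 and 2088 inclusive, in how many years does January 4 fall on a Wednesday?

Day of week of January 4 in each year:
2069: Fri, 2070: Sat, 2071: Sun, 2072: Mon, 2073: Wed ✓, 2074: Thu, 2075: Fri, 2076: Sat, 2077: Mon, 2078: Tue, 2079: Wed ✓, 2080: Thu, 2081: Sat, 2082: Sun, 2083: Mon, 2084: Tue, 2085: Thu, 2086: Fri, 2087: Sat, 2088: Sun
Wednesdays: 2073, 2079.

2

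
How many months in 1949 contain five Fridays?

A month has five Fridays exactly when Friday falls within its first (length − 28) days.
Jan: 31 days, starts Sat → 5 of Sat, Sun, Mon
Feb: 28 days, starts Tue → 5 of (none)
Mar: 31 days, starts Tue → 5 of Tue, Wed, Thu
Apr: 30 days, starts Fri → 5 of Fri, Sat ✓
May: 31 days, starts Sun → 5 of Sun, Mon, Tue
Jun: 30 days, starts Wed → 5 of Wed, Thu
Jul: 31 days, starts Fri → 5 of Fri, Sat, Sun ✓
Aug: 31 days, starts Mon → 5 of Mon, Tue, Wed
Sep: 30 days, starts Thu → 5 of Thu, Fri ✓
Oct: 31 days, starts Sat → 5 of Sat, Sun, Mon
Nov: 30 days, starts Tue → 5 of Tue, Wed
Dec: 31 days, starts Thu → 5 of Thu, Fri, Sat ✓
Months with five Fridays: Apr, Jul, Sep, Dec.

4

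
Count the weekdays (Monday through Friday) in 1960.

1 January 1960 is a Friday.
From 1 January 1960 to 31 December 1960 is 366 days inclusive.
366 = 7 × 52 + 2, so there are 52 full weeks plus 2 extra days.
Each full week contributes 5 weekdays (Mon–Fri): 52 × 5 = 260.
The 2 extra days are Friday, Saturday — 1 of them qualifies.
Total: 260 + 1 = 261.

261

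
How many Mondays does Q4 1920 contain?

Oct 1, 1920 is a Friday.
From Oct 1, 1920 to Dec 31, 1920 is 92 days inclusive.
92 = 7 × 13 + 1, so there are 13 full weeks plus 1 extra day.
Each full week contributes one Monday: 13 so far.
The 1 extra day is Friday — none qualify.
Total: 13 + 0 = 13.

13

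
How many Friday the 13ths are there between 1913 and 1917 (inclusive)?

Friday-the-13ths by year:
1913: Jun
1914: Feb, Mar, Nov
1915: Aug
1916: Oct
1917: Apr, Jul

8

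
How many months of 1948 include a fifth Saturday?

A month has five Saturdays exactly when Saturday falls within its first (length − 28) days.
Jan: 31 days, starts Thu → 5 of Thu, Fri, Sat ✓
Feb: 29 days, starts Sun → 5 of Sun
Mar: 31 days, starts Mon → 5 of Mon, Tue, Wed
Apr: 30 days, starts Thu → 5 of Thu, Fri
May: 31 days, starts Sat → 5 of Sat, Sun, Mon ✓
Jun: 30 days, starts Tue → 5 of Tue, Wed
Jul: 31 days, starts Thu → 5 of Thu, Fri, Sat ✓
Aug: 31 days, starts Sun → 5 of Sun, Mon, Tue
Sep: 30 days, starts Wed → 5 of Wed, Thu
Oct: 31 days, starts Fri → 5 of Fri, Sat, Sun ✓
Nov: 30 days, starts Mon → 5 of Mon, Tue
Dec: 31 days, starts Wed → 5 of Wed, Thu, Fri
Months with five Saturdays: Jan, May, Jul, Oct.

4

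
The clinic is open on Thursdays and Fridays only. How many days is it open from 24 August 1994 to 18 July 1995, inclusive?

24 August 1994 is a Wednesday.
That's 329 days from start to end, counting both.
329 = 7 × 47, so the span is exactly 47 full weeks.
Each full week contributes 2 days from the set (Thu, Fri): 47 × 2 = 94.

94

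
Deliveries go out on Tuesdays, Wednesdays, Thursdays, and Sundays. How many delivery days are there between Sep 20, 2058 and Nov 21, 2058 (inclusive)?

36

Sep 20, 2058 is a Friday.
From Sep 20, 2058 to Nov 21, 2058 is 63 days inclusive.
63 = 7 × 9, so the span is exactly 9 full weeks.
Each full week contributes 4 days from the set (Tue, Wed, Thu, Sun): 9 × 4 = 36.
Total: 36.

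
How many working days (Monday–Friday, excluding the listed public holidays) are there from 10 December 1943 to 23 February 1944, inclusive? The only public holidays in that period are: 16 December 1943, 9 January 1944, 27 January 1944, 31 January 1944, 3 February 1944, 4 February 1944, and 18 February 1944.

10 December 1943 is a Friday.
From 10 December 1943 to 23 February 1944 is 76 days inclusive.
76 = 7 × 10 + 6, so there are 10 full weeks plus 6 extra days.
Each full week contributes 5 weekdays (Mon–Fri): 10 × 5 = 50.
The 6 extra days are Friday, Saturday, Sunday, Monday, Tuesday, Wednesday — 4 of them qualify.
Total: 50 + 4 = 54.
Holidays: 16 December 1943 (Thu); 9 January 1944 (Sun); 27 January 1944 (Thu); 31 January 1944 (Mon); 3 February 1944 (Thu); 4 February 1944 (Fri); 18 February 1944 (Fri).
6 of the 7 holidays fall on weekdays; the rest are weekends and were already excluded.
Business days: 54 − 6 = 48.

48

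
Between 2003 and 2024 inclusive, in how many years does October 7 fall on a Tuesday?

3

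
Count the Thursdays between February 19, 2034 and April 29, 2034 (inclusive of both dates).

February 19, 2034 is a Sunday.
That's 70 days from start to end, counting both.
70 = 7 × 10, so the span is exactly 10 full weeks.
Each full week contributes one Thursday: 10 so far.

10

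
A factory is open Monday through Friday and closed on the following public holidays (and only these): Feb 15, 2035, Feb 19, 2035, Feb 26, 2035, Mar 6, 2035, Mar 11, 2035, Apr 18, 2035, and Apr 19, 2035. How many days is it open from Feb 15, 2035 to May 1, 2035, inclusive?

48 working days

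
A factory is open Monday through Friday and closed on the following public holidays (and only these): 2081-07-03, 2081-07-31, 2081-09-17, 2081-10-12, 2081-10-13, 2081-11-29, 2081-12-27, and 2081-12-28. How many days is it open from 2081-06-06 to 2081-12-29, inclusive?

2081-06-06 is a Friday.
That's 207 days from start to end, counting both.
207 = 7 × 29 + 4, so there are 29 full weeks plus 4 extra days.
Each full week contributes 5 weekdays (Mon–Fri): 29 × 5 = 145.
The 4 extra days are Friday, Saturday, Sunday, Monday — 2 of them qualify.
Total: 145 + 2 = 147.
Holidays: 2081-07-03 (Thu); 2081-07-31 (Thu); 2081-09-17 (Wed); 2081-10-12 (Sun); 2081-10-13 (Mon); 2081-11-29 (Sat); 2081-12-27 (Sat); 2081-12-28 (Sun).
4 of the 8 holidays fall on weekdays; the rest are weekends and were already excluded.
Business days: 147 − 4 = 143.

143 business days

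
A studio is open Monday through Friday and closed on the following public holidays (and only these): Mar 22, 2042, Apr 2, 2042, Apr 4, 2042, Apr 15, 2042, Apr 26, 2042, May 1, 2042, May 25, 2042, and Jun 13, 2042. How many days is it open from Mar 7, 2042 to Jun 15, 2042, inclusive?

66 working days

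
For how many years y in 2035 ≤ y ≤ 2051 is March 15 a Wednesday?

2

Day of week of March 15 in each year:
2035: Thu, 2036: Sat, 2037: Sun, 2038: Mon, 2039: Tue, 2040: Thu, 2041: Fri, 2042: Sat, 2043: Sun, 2044: Tue, 2045: Wed ✓, 2046: Thu, 2047: Fri, 2048: Sun, 2049: Mon, 2050: Tue, 2051: Wed ✓
Wednesdays: 2045, 2051.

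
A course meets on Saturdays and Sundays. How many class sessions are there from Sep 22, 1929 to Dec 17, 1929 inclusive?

25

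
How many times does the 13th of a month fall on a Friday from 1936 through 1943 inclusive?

Friday-the-13ths by year:
1936: Mar, Nov
1937: Aug
1938: May
1939: Jan, Oct
1940: Sep, Dec
1941: Jun
1942: Feb, Mar, Nov
1943: Aug

13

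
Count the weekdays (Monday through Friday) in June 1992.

22

June 1, 1992 is a Monday.
From June 1, 1992 to June 30, 1992 is 30 days inclusive.
30 = 7 × 4 + 2, so there are 4 full weeks plus 2 extra days.
Each full week contributes 5 weekdays (Mon–Fri): 4 × 5 = 20.
The 2 extra days are Monday, Tuesday — 2 of them qualify.
Total: 20 + 2 = 22.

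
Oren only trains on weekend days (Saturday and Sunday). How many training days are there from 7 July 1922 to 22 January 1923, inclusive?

7 July 1922 is a Friday.
That's 200 days from start to end, counting both.
200 = 7 × 28 + 4, so there are 28 full weeks plus 4 extra days.
Each full week contributes 2 weekend days (Sat, Sun): 28 × 2 = 56.
The 4 extra days are Fri, Sat, Sun, Mon — 2 of them qualify.
Total: 56 + 2 = 58.

58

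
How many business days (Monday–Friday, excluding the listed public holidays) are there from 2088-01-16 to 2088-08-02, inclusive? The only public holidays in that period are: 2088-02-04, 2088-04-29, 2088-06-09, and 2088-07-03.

139

2088-01-16 is a Friday.
That's 200 days from start to end, counting both.
200 = 7 × 28 + 4, so there are 28 full weeks plus 4 extra days.
Each full week contributes 5 weekdays (Mon–Fri): 28 × 5 = 140.
The 4 extra days are Friday, Saturday, Sunday, Monday — 2 of them qualify.
Total: 140 + 2 = 142.
Holidays: 2088-02-04 (Wed); 2088-04-29 (Thu); 2088-06-09 (Wed); 2088-07-03 (Sat).
3 of the 4 holidays fall on weekdays; the rest are weekends and were already excluded.
Business days: 142 − 3 = 139.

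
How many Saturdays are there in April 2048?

4

April 1, 2048 is a Wednesday.
That's 30 days from start to end, counting both.
30 = 7 × 4 + 2, so there are 4 full weeks plus 2 extra days.
Each full week contributes one Saturday: 4 so far.
The 2 extra days are Wednesday, Thursday — none qualify.
Total: 4 + 0 = 4.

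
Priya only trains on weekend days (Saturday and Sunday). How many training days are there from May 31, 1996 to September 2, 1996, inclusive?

May 31, 1996 is a Friday.
From May 31, 1996 to September 2, 1996 is 95 days inclusive.
95 = 7 × 13 + 4, so there are 13 full weeks plus 4 extra days.
Each full week contributes 2 weekend days (Sat, Sun): 13 × 2 = 26.
The 4 extra days are Friday, Saturday, Sunday, Monday — 2 of them qualify.
Total: 26 + 2 = 28.

28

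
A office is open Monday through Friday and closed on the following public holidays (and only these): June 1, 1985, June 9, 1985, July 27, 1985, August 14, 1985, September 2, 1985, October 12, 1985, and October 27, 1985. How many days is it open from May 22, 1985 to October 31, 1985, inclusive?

115

May 22, 1985 is a Wednesday.
From May 22, 1985 to October 31, 1985 is 163 days inclusive.
163 = 7 × 23 + 2, so there are 23 full weeks plus 2 extra days.
Each full week contributes 5 weekdays (Mon–Fri): 23 × 5 = 115.
The 2 extra days are Wednesday, Thursday — 2 of them qualify.
Total: 115 + 2 = 117.
Holidays: June 1, 1985 (Sat); June 9, 1985 (Sun); July 27, 1985 (Sat); August 14, 1985 (Wed); September 2, 1985 (Mon); October 12, 1985 (Sat); October 27, 1985 (Sun).
2 of the 7 holidays fall on weekdays; the rest are weekends and were already excluded.
Business days: 117 − 2 = 115.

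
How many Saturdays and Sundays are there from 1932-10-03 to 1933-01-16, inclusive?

30

1932-10-03 is a Monday.
That's 106 days from start to end, counting both.
106 = 7 × 15 + 1, so there are 15 full weeks plus 1 extra day.
Each full week contributes 2 weekend days (Sat, Sun): 15 × 2 = 30.
The 1 extra day is Monday — none qualify.
Total: 30 + 0 = 30.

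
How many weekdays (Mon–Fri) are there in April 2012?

21 weekdays

April 1, 2012 is a Sunday.
The range spans 30 days (inclusive of both endpoints).
30 = 7 × 4 + 2, so there are 4 full weeks plus 2 extra days.
Each full week contributes 5 weekdays (Mon–Fri): 4 × 5 = 20.
The 2 extra days are Sunday, Monday — 1 of them qualifies.
Total: 20 + 1 = 21.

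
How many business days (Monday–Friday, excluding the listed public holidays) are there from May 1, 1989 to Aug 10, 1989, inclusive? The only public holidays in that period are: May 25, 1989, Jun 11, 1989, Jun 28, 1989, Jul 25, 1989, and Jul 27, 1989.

70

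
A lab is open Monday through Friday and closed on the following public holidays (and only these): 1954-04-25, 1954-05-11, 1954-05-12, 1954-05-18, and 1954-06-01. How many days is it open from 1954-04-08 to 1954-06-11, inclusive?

43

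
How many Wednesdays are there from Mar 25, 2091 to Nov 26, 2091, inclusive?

35

Mar 25, 2091 is a Sunday.
From Mar 25, 2091 to Nov 26, 2091 is 247 days inclusive.
247 = 7 × 35 + 2, so there are 35 full weeks plus 2 extra days.
Each full week contributes one Wednesday: 35 so far.
The 2 extra days are Sun, Mon — none qualify.
Total: 35 + 0 = 35.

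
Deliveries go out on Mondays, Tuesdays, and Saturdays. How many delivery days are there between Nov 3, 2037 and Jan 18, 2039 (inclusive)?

190

Nov 3, 2037 is a Tuesday.
From Nov 3, 2037 to Jan 18, 2039 is 442 days inclusive.
442 = 7 × 63 + 1, so there are 63 full weeks plus 1 extra day.
Each full week contributes 3 days from the set (Mon, Tue, Sat): 63 × 3 = 189.
The 1 extra day is Tue — 1 of them qualifies.
Total: 189 + 1 = 190.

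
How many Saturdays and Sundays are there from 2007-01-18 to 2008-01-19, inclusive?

105

2007-01-18 is a Thursday.
That's 367 days from start to end, counting both.
367 = 7 × 52 + 3, so there are 52 full weeks plus 3 extra days.
Each full week contributes 2 weekend days (Sat, Sun): 52 × 2 = 104.
The 3 extra days are Thursday, Friday, Saturday — 1 of them qualifies.
Total: 104 + 1 = 105.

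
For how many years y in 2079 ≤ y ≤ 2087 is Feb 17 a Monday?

2

Day of week of February 17 in each year:
2079: Fri, 2080: Sat, 2081: Mon ✓, 2082: Tue, 2083: Wed, 2084: Thu, 2085: Sat, 2086: Sun, 2087: Mon ✓
Mondays: 2081, 2087.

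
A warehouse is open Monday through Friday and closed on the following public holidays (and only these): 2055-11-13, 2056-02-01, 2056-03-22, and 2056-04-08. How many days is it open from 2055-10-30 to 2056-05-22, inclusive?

2055-10-30 is a Saturday.
That's 206 days from start to end, counting both.
206 = 7 × 29 + 3, so there are 29 full weeks plus 3 extra days.
Each full week contributes 5 weekdays (Mon–Fri): 29 × 5 = 145.
The 3 extra days are Saturday, Sunday, Monday — 1 of them qualifies.
Total: 145 + 1 = 146.
Holidays: 2055-11-13 (Sat); 2056-02-01 (Tue); 2056-03-22 (Wed); 2056-04-08 (Sat).
2 of the 4 holidays fall on weekdays; the rest are weekends and were already excluded.
Business days: 146 − 2 = 144.

144 working days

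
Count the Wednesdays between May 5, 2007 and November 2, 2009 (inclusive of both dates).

May 5, 2007 is a Saturday.
That's 913 days from start to end, counting both.
913 = 7 × 130 + 3, so there are 130 full weeks plus 3 extra days.
Each full week contributes one Wednesday: 130 so far.
The 3 extra days are Sat, Sun, Mon — none qualify.
Total: 130 + 0 = 130.

130 Wednesdays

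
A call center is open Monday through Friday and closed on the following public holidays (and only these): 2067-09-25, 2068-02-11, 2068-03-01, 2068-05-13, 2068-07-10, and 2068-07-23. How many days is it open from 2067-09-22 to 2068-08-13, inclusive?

2067-09-22 is a Thursday.
That's 327 days from start to end, counting both.
327 = 7 × 46 + 5, so there are 46 full weeks plus 5 extra days.
Each full week contributes 5 weekdays (Mon–Fri): 46 × 5 = 230.
The 5 extra days are Thu, Fri, Sat, Sun, Mon — 3 of them qualify.
Total: 230 + 3 = 233.
Holidays: 2067-09-25 (Sun); 2068-02-11 (Sat); 2068-03-01 (Thu); 2068-05-13 (Sun); 2068-07-10 (Tue); 2068-07-23 (Mon).
3 of the 6 holidays fall on weekdays; the rest are weekends and were already excluded.
Business days: 233 − 3 = 230.

230 business days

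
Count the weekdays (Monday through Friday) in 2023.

260

Jan 1, 2023 is a Sunday.
From Jan 1, 2023 to Dec 31, 2023 is 365 days inclusive.
365 = 7 × 52 + 1, so there are 52 full weeks plus 1 extra day.
Each full week contributes 5 weekdays (Mon–Fri): 52 × 5 = 260.
The 1 extra day is Sunday — none qualify.
Total: 260 + 0 = 260.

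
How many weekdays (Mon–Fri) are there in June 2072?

22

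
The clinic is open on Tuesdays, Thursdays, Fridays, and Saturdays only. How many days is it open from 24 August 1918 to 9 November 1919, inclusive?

253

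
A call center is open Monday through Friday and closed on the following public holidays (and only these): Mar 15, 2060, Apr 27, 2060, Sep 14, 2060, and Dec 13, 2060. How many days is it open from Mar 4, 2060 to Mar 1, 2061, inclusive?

255

Mar 4, 2060 is a Thursday.
That's 363 days from start to end, counting both.
363 = 7 × 51 + 6, so there are 51 full weeks plus 6 extra days.
Each full week contributes 5 weekdays (Mon–Fri): 51 × 5 = 255.
The 6 extra days are Thursday, Friday, Saturday, Sunday, Monday, Tuesday — 4 of them qualify.
Total: 255 + 4 = 259.
Holidays: Mar 15, 2060 (Mon); Apr 27, 2060 (Tue); Sep 14, 2060 (Tue); Dec 13, 2060 (Mon).
All 4 holidays fall on weekdays, so subtract 4.
Business days: 259 − 4 = 255.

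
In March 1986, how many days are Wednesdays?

4

1 March 1986 is a Saturday.
From 1 March 1986 to 31 March 1986 is 31 days inclusive.
31 = 7 × 4 + 3, so there are 4 full weeks plus 3 extra days.
Each full week contributes one Wednesday: 4 so far.
The 3 extra days are Saturday, Sunday, Monday — none qualify.
Total: 4 + 0 = 4.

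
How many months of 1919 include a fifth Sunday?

A month has five Sundays exactly when Sunday falls within its first (length − 28) days.
Jan: 31 days, starts Wed → 5 of Wed, Thu, Fri
Feb: 28 days, starts Sat → 5 of (none)
Mar: 31 days, starts Sat → 5 of Sat, Sun, Mon ✓
Apr: 30 days, starts Tue → 5 of Tue, Wed
May: 31 days, starts Thu → 5 of Thu, Fri, Sat
Jun: 30 days, starts Sun → 5 of Sun, Mon ✓
Jul: 31 days, starts Tue → 5 of Tue, Wed, Thu
Aug: 31 days, starts Fri → 5 of Fri, Sat, Sun ✓
Sep: 30 days, starts Mon → 5 of Mon, Tue
Oct: 31 days, starts Wed → 5 of Wed, Thu, Fri
Nov: 30 days, starts Sat → 5 of Sat, Sun ✓
Dec: 31 days, starts Mon → 5 of Mon, Tue, Wed
Months with five Sundays: Mar, Jun, Aug, Nov.

4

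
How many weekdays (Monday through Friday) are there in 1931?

Jan 1, 1931 is a Thursday.
The range spans 365 days (inclusive of both endpoints).
365 = 7 × 52 + 1, so there are 52 full weeks plus 1 extra day.
Each full week contributes 5 weekdays (Mon–Fri): 52 × 5 = 260.
The 1 extra day is Thu — 1 of them qualifies.
Total: 260 + 1 = 261.

261 weekdays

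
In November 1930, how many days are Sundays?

5

Nov 1, 1930 is a Saturday.
That's 30 days from start to end, counting both.
30 = 7 × 4 + 2, so there are 4 full weeks plus 2 extra days.
Each full week contributes one Sunday: 4 so far.
The 2 extra days are Sat, Sun — 1 of them qualifies.
Total: 4 + 1 = 5.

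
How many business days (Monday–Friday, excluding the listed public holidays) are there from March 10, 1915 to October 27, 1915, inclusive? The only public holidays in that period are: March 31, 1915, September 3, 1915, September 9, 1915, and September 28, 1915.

March 10, 1915 is a Wednesday.
From March 10, 1915 to October 27, 1915 is 232 days inclusive.
232 = 7 × 33 + 1, so there are 33 full weeks plus 1 extra day.
Each full week contributes 5 weekdays (Mon–Fri): 33 × 5 = 165.
The 1 extra day is Wed — 1 of them qualifies.
Total: 165 + 1 = 166.
Holidays: March 31, 1915 (Wed); September 3, 1915 (Fri); September 9, 1915 (Thu); September 28, 1915 (Tue).
All 4 holidays fall on weekdays, so subtract 4.
Business days: 166 − 4 = 162.

162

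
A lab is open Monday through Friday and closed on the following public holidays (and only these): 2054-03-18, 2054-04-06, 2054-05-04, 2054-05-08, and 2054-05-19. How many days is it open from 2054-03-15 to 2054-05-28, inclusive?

2054-03-15 is a Sunday.
From 2054-03-15 to 2054-05-28 is 75 days inclusive.
75 = 7 × 10 + 5, so there are 10 full weeks plus 5 extra days.
Each full week contributes 5 weekdays (Mon–Fri): 10 × 5 = 50.
The 5 extra days are Sunday, Monday, Tuesday, Wednesday, Thursday — 4 of them qualify.
Total: 50 + 4 = 54.
Holidays: 2054-03-18 (Wed); 2054-04-06 (Mon); 2054-05-04 (Mon); 2054-05-08 (Fri); 2054-05-19 (Tue).
All 5 holidays fall on weekdays, so subtract 5.
Business days: 54 − 5 = 49.

49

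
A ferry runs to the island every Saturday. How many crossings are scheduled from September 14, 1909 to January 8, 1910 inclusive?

September 14, 1909 is a Tuesday.
That's 117 days from start to end, counting both.
117 = 7 × 16 + 5, so there are 16 full weeks plus 5 extra days.
Each full week contributes one Saturday: 16 so far.
The 5 extra days are Tuesday, Wednesday, Thursday, Friday, Saturday — 1 of them qualifies.
Total: 16 + 1 = 17.

17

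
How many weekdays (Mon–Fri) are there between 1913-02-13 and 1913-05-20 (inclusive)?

1913-02-13 is a Thursday.
That's 97 days from start to end, counting both.
97 = 7 × 13 + 6, so there are 13 full weeks plus 6 extra days.
Each full week contributes 5 weekdays (Mon–Fri): 13 × 5 = 65.
The 6 extra days are Thu, Fri, Sat, Sun, Mon, Tue — 4 of them qualify.
Total: 65 + 4 = 69.

69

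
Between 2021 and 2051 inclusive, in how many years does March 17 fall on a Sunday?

Day of week of March 17 in each year:
2021: Wed, 2022: Thu, 2023: Fri, 2024: Sun ✓, 2025: Mon, 2026: Tue, 2027: Wed, 2028: Fri, 2029: Sat, 2030: Sun ✓, 2031: Mon, 2032: Wed, 2033: Thu, 2034: Fri, 2035: Sat, 2036: Mon, 2037: Tue, 2038: Wed, 2039: Thu, 2040: Sat, 2041: Sun ✓, 2042: Mon, 2043: Tue, 2044: Thu, 2045: Fri, 2046: Sat, 2047: Sun ✓, 2048: Tue, 2049: Wed, 2050: Thu, 2051: Fri
Sundays: 2024, 2030, 2041, 2047.

4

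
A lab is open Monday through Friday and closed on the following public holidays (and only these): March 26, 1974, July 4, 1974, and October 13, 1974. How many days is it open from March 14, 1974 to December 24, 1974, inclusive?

March 14, 1974 is a Thursday.
The range spans 286 days (inclusive of both endpoints).
286 = 7 × 40 + 6, so there are 40 full weeks plus 6 extra days.
Each full week contributes 5 weekdays (Mon–Fri): 40 × 5 = 200.
The 6 extra days are Thursday, Friday, Saturday, Sunday, Monday, Tuesday — 4 of them qualify.
Total: 200 + 4 = 204.
Holidays: March 26, 1974 (Tue); July 4, 1974 (Thu); October 13, 1974 (Sun).
2 of the 3 holidays fall on weekdays; the rest are weekends and were already excluded.
Business days: 204 − 2 = 202.

202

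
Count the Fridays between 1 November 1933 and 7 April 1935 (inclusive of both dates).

75

1 November 1933 is a Wednesday.
The range spans 523 days (inclusive of both endpoints).
523 = 7 × 74 + 5, so there are 74 full weeks plus 5 extra days.
Each full week contributes one Friday: 74 so far.
The 5 extra days are Wednesday, Thursday, Friday, Saturday, Sunday — 1 of them qualifies.
Total: 74 + 1 = 75.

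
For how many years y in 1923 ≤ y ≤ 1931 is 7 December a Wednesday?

Day of week of December 7 in each year:
1923: Fri, 1924: Sun, 1925: Mon, 1926: Tue, 1927: Wed ✓, 1928: Fri, 1929: Sat, 1930: Sun, 1931: Mon
Wednesdays: 1927.

1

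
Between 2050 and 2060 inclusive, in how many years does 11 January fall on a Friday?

1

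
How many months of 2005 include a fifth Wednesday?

4

A month has five Wednesdays exactly when Wednesday falls within its first (length − 28) days.
Jan: 31 days, starts Sat → 5 of Sat, Sun, Mon
Feb: 28 days, starts Tue → 5 of (none)
Mar: 31 days, starts Tue → 5 of Tue, Wed, Thu ✓
Apr: 30 days, starts Fri → 5 of Fri, Sat
May: 31 days, starts Sun → 5 of Sun, Mon, Tue
Jun: 30 days, starts Wed → 5 of Wed, Thu ✓
Jul: 31 days, starts Fri → 5 of Fri, Sat, Sun
Aug: 31 days, starts Mon → 5 of Mon, Tue, Wed ✓
Sep: 30 days, starts Thu → 5 of Thu, Fri
Oct: 31 days, starts Sat → 5 of Sat, Sun, Mon
Nov: 30 days, starts Tue → 5 of Tue, Wed ✓
Dec: 31 days, starts Thu → 5 of Thu, Fri, Sat
Months with five Wednesdays: Mar, Jun, Aug, Nov.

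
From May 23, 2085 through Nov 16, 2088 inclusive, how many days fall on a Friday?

182 Fridays

May 23, 2085 is a Wednesday.
The range spans 1274 days (inclusive of both endpoints).
1274 = 7 × 182, so the span is exactly 182 full weeks.
Each full week contributes one Friday: 182 so far.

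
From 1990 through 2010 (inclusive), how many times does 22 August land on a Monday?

2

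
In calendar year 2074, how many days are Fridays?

Jan 1, 2074 is a Monday.
That's 365 days from start to end, counting both.
365 = 7 × 52 + 1, so there are 52 full weeks plus 1 extra day.
Each full week contributes one Friday: 52 so far.
The 1 extra day is Monday — none qualify.
Total: 52 + 0 = 52.

52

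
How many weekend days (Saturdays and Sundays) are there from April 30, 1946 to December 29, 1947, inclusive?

174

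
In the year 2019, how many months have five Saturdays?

A month has five Saturdays exactly when Saturday falls within its first (length − 28) days.
Jan: 31 days, starts Tue → 5 of Tue, Wed, Thu
Feb: 28 days, starts Fri → 5 of (none)
Mar: 31 days, starts Fri → 5 of Fri, Sat, Sun ✓
Apr: 30 days, starts Mon → 5 of Mon, Tue
May: 31 days, starts Wed → 5 of Wed, Thu, Fri
Jun: 30 days, starts Sat → 5 of Sat, Sun ✓
Jul: 31 days, starts Mon → 5 of Mon, Tue, Wed
Aug: 31 days, starts Thu → 5 of Thu, Fri, Sat ✓
Sep: 30 days, starts Sun → 5 of Sun, Mon
Oct: 31 days, starts Tue → 5 of Tue, Wed, Thu
Nov: 30 days, starts Fri → 5 of Fri, Sat ✓
Dec: 31 days, starts Sun → 5 of Sun, Mon, Tue
Months with five Saturdays: Mar, Jun, Aug, Nov.

4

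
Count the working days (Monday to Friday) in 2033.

1 January 2033 is a Saturday.
That's 365 days from start to end, counting both.
365 = 7 × 52 + 1, so there are 52 full weeks plus 1 extra day.
Each full week contributes 5 weekdays (Mon–Fri): 52 × 5 = 260.
The 1 extra day is Sat — none qualify.
Total: 260 + 0 = 260.

260 weekdays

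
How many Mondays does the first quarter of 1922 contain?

1922-01-01 is a Sunday.
The range spans 90 days (inclusive of both endpoints).
90 = 7 × 12 + 6, so there are 12 full weeks plus 6 extra days.
Each full week contributes one Monday: 12 so far.
The 6 extra days are Sunday, Monday, Tuesday, Wednesday, Thursday, Friday — 1 of them qualifies.
Total: 12 + 1 = 13.

13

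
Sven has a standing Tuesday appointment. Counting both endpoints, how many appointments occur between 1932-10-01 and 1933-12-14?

63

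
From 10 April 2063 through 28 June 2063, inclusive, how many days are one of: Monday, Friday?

22

10 April 2063 is a Tuesday.
From 10 April 2063 to 28 June 2063 is 80 days inclusive.
80 = 7 × 11 + 3, so there are 11 full weeks plus 3 extra days.
Each full week contributes 2 days from the set (Mon, Fri): 11 × 2 = 22.
The 3 extra days are Tuesday, Wednesday, Thursday — none qualify.
Total: 22 + 0 = 22.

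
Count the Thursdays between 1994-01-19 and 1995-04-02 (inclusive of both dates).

63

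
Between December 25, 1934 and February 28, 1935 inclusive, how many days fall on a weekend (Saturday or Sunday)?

18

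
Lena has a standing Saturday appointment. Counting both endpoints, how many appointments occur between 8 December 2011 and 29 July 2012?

8 December 2011 is a Thursday.
That's 235 days from start to end, counting both.
235 = 7 × 33 + 4, so there are 33 full weeks plus 4 extra days.
Each full week contributes one Saturday: 33 so far.
The 4 extra days are Thursday, Friday, Saturday, Sunday — 1 of them qualifies.
Total: 33 + 1 = 34.

34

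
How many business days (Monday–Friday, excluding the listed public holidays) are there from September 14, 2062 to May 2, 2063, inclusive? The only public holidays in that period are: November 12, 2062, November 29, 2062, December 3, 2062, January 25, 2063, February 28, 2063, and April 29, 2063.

162

September 14, 2062 is a Thursday.
That's 231 days from start to end, counting both.
231 = 7 × 33, so the span is exactly 33 full weeks.
Each full week contributes 5 weekdays (Mon–Fri): 33 × 5 = 165.
Total: 165.
Holidays: November 12, 2062 (Sun); November 29, 2062 (Wed); December 3, 2062 (Sun); January 25, 2063 (Thu); February 28, 2063 (Wed); April 29, 2063 (Sun).
3 of the 6 holidays fall on weekdays; the rest are weekends and were already excluded.
Business days: 165 − 3 = 162.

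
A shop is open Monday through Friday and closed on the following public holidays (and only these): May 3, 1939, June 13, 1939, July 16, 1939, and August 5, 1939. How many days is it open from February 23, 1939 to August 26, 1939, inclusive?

February 23, 1939 is a Thursday.
The range spans 185 days (inclusive of both endpoints).
185 = 7 × 26 + 3, so there are 26 full weeks plus 3 extra days.
Each full week contributes 5 weekdays (Mon–Fri): 26 × 5 = 130.
The 3 extra days are Thu, Fri, Sat — 2 of them qualify.
Total: 130 + 2 = 132.
Holidays: May 3, 1939 (Wed); June 13, 1939 (Tue); July 16, 1939 (Sun); August 5, 1939 (Sat).
2 of the 4 holidays fall on weekdays; the rest are weekends and were already excluded.
Business days: 132 − 2 = 130.

130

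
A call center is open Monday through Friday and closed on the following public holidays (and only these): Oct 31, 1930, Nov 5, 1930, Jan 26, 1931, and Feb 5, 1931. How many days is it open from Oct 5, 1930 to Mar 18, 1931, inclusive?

Oct 5, 1930 is a Sunday.
From Oct 5, 1930 to Mar 18, 1931 is 165 days inclusive.
165 = 7 × 23 + 4, so there are 23 full weeks plus 4 extra days.
Each full week contributes 5 weekdays (Mon–Fri): 23 × 5 = 115.
The 4 extra days are Sunday, Monday, Tuesday, Wednesday — 3 of them qualify.
Total: 115 + 3 = 118.
Holidays: Oct 31, 1930 (Fri); Nov 5, 1930 (Wed); Jan 26, 1931 (Mon); Feb 5, 1931 (Thu).
All 4 holidays fall on weekdays, so subtract 4.
Business days: 118 − 4 = 114.

114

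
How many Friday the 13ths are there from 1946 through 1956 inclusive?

Friday-the-13ths by year:
1946: Sep, Dec
1947: Jun
1948: Feb, Aug
1949: May
1950: Jan, Oct
1951: Apr, Jul
1952: Jun
1953: Feb, Mar, Nov
1954: Aug
1955: May
1956: Jan, Apr, Jul

19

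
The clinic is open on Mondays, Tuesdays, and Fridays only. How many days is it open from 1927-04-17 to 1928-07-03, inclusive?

191

1927-04-17 is a Sunday.
From 1927-04-17 to 1928-07-03 is 444 days inclusive.
444 = 7 × 63 + 3, so there are 63 full weeks plus 3 extra days.
Each full week contributes 3 days from the set (Mon, Tue, Fri): 63 × 3 = 189.
The 3 extra days are Sunday, Monday, Tuesday — 2 of them qualify.
Total: 189 + 2 = 191.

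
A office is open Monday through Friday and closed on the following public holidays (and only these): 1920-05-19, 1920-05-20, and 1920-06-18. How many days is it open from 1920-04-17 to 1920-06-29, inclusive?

49

1920-04-17 is a Saturday.
The range spans 74 days (inclusive of both endpoints).
74 = 7 × 10 + 4, so there are 10 full weeks plus 4 extra days.
Each full week contributes 5 weekdays (Mon–Fri): 10 × 5 = 50.
The 4 extra days are Sat, Sun, Mon, Tue — 2 of them qualify.
Total: 50 + 2 = 52.
Holidays: 1920-05-19 (Wed); 1920-05-20 (Thu); 1920-06-18 (Fri).
All 3 holidays fall on weekdays, so subtract 3.
Business days: 52 − 3 = 49.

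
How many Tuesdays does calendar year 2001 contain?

52

January 1, 2001 is a Monday.
The range spans 365 days (inclusive of both endpoints).
365 = 7 × 52 + 1, so there are 52 full weeks plus 1 extra day.
Each full week contributes one Tuesday: 52 so far.
The 1 extra day is Monday — none qualify.
Total: 52 + 0 = 52.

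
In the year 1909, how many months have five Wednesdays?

4

A month has five Wednesdays exactly when Wednesday falls within its first (length − 28) days.
Jan: 31 days, starts Fri → 5 of Fri, Sat, Sun
Feb: 28 days, starts Mon → 5 of (none)
Mar: 31 days, starts Mon → 5 of Mon, Tue, Wed ✓
Apr: 30 days, starts Thu → 5 of Thu, Fri
May: 31 days, starts Sat → 5 of Sat, Sun, Mon
Jun: 30 days, starts Tue → 5 of Tue, Wed ✓
Jul: 31 days, starts Thu → 5 of Thu, Fri, Sat
Aug: 31 days, starts Sun → 5 of Sun, Mon, Tue
Sep: 30 days, starts Wed → 5 of Wed, Thu ✓
Oct: 31 days, starts Fri → 5 of Fri, Sat, Sun
Nov: 30 days, starts Mon → 5 of Mon, Tue
Dec: 31 days, starts Wed → 5 of Wed, Thu, Fri ✓
Months with five Wednesdays: Mar, Jun, Sep, Dec.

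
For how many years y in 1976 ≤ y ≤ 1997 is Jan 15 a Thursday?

Day of week of January 15 in each year:
1976: Thu ✓, 1977: Sat, 1978: Sun, 1979: Mon, 1980: Tue, 1981: Thu ✓, 1982: Fri, 1983: Sat, 1984: Sun, 1985: Tue, 1986: Wed, 1987: Thu ✓, 1988: Fri, 1989: Sun, 1990: Mon, 1991: Tue, 1992: Wed, 1993: Fri, 1994: Sat, 1995: Sun, 1996: Mon, 1997: Wed
Thursdays: 1976, 1981, 1987.

3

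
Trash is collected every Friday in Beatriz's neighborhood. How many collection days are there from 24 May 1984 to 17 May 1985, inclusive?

52 Fridays

24 May 1984 is a Thursday.
From 24 May 1984 to 17 May 1985 is 359 days inclusive.
359 = 7 × 51 + 2, so there are 51 full weeks plus 2 extra days.
Each full week contributes one Friday: 51 so far.
The 2 extra days are Thursday, Friday — 1 of them qualifies.
Total: 51 + 1 = 52.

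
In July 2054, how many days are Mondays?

July 1, 2054 is a Wednesday.
That's 31 days from start to end, counting both.
31 = 7 × 4 + 3, so there are 4 full weeks plus 3 extra days.
Each full week contributes one Monday: 4 so far.
The 3 extra days are Wed, Thu, Fri — none qualify.
Total: 4 + 0 = 4.

4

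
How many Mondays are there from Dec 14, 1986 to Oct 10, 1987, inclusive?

43 Mondays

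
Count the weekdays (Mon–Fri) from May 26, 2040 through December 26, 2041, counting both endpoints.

May 26, 2040 is a Saturday.
The range spans 580 days (inclusive of both endpoints).
580 = 7 × 82 + 6, so there are 82 full weeks plus 6 extra days.
Each full week contributes 5 weekdays (Mon–Fri): 82 × 5 = 410.
The 6 extra days are Sat, Sun, Mon, Tue, Wed, Thu — 4 of them qualify.
Total: 410 + 4 = 414.

414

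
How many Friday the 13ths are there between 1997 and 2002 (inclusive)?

10

Friday-the-13ths by year:
1997: Jun
1998: Feb, Mar, Nov
1999: Aug
2000: Oct
2001: Apr, Jul
2002: Sep, Dec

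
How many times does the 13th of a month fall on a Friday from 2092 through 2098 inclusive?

12

Friday-the-13ths by year:
2092: Jun
2093: Feb, Mar, Nov
2094: Aug
2095: May
2096: Jan, Apr, Jul
2097: Sep, Dec
2098: Jun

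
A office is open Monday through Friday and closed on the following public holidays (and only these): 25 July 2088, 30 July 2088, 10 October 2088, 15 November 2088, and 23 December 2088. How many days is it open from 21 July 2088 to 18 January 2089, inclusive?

21 July 2088 is a Wednesday.
That's 182 days from start to end, counting both.
182 = 7 × 26, so the span is exactly 26 full weeks.
Each full week contributes 5 weekdays (Mon–Fri): 26 × 5 = 130.
Total: 130.
Holidays: 25 July 2088 (Sun); 30 July 2088 (Fri); 10 October 2088 (Sun); 15 November 2088 (Mon); 23 December 2088 (Thu).
3 of the 5 holidays fall on weekdays; the rest are weekends and were already excluded.
Business days: 130 − 3 = 127.

127 business days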